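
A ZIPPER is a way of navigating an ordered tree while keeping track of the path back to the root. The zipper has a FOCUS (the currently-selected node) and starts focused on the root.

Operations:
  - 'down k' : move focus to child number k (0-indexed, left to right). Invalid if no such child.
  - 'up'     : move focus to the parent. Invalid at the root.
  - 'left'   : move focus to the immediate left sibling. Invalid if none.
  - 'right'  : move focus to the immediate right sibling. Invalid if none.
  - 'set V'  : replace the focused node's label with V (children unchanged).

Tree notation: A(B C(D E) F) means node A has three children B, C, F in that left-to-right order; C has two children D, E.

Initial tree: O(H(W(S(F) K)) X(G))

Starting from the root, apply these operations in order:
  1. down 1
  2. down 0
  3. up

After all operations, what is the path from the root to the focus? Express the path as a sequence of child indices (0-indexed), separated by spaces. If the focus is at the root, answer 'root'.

Step 1 (down 1): focus=X path=1 depth=1 children=['G'] left=['H'] right=[] parent=O
Step 2 (down 0): focus=G path=1/0 depth=2 children=[] left=[] right=[] parent=X
Step 3 (up): focus=X path=1 depth=1 children=['G'] left=['H'] right=[] parent=O

Answer: 1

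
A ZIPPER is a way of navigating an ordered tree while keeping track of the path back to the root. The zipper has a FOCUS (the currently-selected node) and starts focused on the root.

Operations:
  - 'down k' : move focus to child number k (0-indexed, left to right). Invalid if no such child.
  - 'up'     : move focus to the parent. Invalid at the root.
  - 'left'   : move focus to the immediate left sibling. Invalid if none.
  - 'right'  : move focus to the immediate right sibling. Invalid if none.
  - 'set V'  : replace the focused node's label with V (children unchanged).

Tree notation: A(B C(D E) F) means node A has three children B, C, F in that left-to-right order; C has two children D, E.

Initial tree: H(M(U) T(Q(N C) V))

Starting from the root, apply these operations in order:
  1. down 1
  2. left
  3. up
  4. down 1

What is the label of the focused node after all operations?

Answer: T

Derivation:
Step 1 (down 1): focus=T path=1 depth=1 children=['Q', 'V'] left=['M'] right=[] parent=H
Step 2 (left): focus=M path=0 depth=1 children=['U'] left=[] right=['T'] parent=H
Step 3 (up): focus=H path=root depth=0 children=['M', 'T'] (at root)
Step 4 (down 1): focus=T path=1 depth=1 children=['Q', 'V'] left=['M'] right=[] parent=H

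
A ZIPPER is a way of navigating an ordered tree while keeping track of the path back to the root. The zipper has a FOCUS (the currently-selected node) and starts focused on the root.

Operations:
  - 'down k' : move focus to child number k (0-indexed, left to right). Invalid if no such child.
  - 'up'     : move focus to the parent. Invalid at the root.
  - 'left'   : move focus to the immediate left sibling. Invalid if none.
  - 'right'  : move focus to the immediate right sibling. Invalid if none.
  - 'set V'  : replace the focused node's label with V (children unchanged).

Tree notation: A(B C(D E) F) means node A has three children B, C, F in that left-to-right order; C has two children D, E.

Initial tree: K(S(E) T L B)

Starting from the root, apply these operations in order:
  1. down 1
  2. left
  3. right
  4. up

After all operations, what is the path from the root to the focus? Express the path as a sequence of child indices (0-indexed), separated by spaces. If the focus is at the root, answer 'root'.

Answer: root

Derivation:
Step 1 (down 1): focus=T path=1 depth=1 children=[] left=['S'] right=['L', 'B'] parent=K
Step 2 (left): focus=S path=0 depth=1 children=['E'] left=[] right=['T', 'L', 'B'] parent=K
Step 3 (right): focus=T path=1 depth=1 children=[] left=['S'] right=['L', 'B'] parent=K
Step 4 (up): focus=K path=root depth=0 children=['S', 'T', 'L', 'B'] (at root)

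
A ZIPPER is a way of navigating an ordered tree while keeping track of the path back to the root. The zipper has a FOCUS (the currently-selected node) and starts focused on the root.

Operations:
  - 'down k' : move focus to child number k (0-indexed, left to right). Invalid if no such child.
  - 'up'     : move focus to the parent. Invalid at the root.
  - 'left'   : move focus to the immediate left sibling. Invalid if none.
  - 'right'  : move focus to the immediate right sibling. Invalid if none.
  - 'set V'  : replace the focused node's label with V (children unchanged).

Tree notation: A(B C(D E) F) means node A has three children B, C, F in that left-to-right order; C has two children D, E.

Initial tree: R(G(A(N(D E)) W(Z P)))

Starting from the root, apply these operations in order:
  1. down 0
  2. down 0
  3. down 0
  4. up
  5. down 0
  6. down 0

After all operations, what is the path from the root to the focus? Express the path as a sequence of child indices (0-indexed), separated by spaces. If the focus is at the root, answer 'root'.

Step 1 (down 0): focus=G path=0 depth=1 children=['A', 'W'] left=[] right=[] parent=R
Step 2 (down 0): focus=A path=0/0 depth=2 children=['N'] left=[] right=['W'] parent=G
Step 3 (down 0): focus=N path=0/0/0 depth=3 children=['D', 'E'] left=[] right=[] parent=A
Step 4 (up): focus=A path=0/0 depth=2 children=['N'] left=[] right=['W'] parent=G
Step 5 (down 0): focus=N path=0/0/0 depth=3 children=['D', 'E'] left=[] right=[] parent=A
Step 6 (down 0): focus=D path=0/0/0/0 depth=4 children=[] left=[] right=['E'] parent=N

Answer: 0 0 0 0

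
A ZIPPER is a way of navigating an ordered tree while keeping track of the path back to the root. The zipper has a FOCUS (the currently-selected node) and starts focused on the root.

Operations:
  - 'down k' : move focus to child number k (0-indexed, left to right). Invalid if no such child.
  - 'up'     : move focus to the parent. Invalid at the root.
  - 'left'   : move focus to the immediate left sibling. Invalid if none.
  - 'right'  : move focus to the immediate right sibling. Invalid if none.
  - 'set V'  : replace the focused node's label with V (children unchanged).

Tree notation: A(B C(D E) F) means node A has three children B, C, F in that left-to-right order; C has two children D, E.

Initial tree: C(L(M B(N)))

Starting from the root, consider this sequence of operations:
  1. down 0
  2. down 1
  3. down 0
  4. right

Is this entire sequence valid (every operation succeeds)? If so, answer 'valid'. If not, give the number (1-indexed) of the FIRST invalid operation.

Answer: 4

Derivation:
Step 1 (down 0): focus=L path=0 depth=1 children=['M', 'B'] left=[] right=[] parent=C
Step 2 (down 1): focus=B path=0/1 depth=2 children=['N'] left=['M'] right=[] parent=L
Step 3 (down 0): focus=N path=0/1/0 depth=3 children=[] left=[] right=[] parent=B
Step 4 (right): INVALID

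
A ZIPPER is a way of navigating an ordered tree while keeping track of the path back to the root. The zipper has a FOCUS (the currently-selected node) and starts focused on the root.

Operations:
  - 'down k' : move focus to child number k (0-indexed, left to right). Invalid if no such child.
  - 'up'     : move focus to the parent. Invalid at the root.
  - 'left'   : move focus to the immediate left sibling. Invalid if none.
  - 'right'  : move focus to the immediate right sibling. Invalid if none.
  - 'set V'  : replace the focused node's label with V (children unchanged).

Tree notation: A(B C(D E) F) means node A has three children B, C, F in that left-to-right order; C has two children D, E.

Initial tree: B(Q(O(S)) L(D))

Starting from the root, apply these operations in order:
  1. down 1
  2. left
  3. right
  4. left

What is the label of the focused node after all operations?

Answer: Q

Derivation:
Step 1 (down 1): focus=L path=1 depth=1 children=['D'] left=['Q'] right=[] parent=B
Step 2 (left): focus=Q path=0 depth=1 children=['O'] left=[] right=['L'] parent=B
Step 3 (right): focus=L path=1 depth=1 children=['D'] left=['Q'] right=[] parent=B
Step 4 (left): focus=Q path=0 depth=1 children=['O'] left=[] right=['L'] parent=B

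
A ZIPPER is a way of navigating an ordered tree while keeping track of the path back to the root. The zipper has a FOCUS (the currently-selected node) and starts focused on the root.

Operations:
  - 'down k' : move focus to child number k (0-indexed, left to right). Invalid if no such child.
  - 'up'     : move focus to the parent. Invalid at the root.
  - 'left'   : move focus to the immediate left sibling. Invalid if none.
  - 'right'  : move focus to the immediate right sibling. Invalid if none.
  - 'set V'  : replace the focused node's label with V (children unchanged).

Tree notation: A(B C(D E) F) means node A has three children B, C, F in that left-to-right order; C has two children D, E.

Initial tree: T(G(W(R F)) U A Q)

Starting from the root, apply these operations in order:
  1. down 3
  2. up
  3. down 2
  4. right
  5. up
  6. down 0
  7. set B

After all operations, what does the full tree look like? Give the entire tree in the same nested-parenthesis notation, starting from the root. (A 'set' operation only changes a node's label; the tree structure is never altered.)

Step 1 (down 3): focus=Q path=3 depth=1 children=[] left=['G', 'U', 'A'] right=[] parent=T
Step 2 (up): focus=T path=root depth=0 children=['G', 'U', 'A', 'Q'] (at root)
Step 3 (down 2): focus=A path=2 depth=1 children=[] left=['G', 'U'] right=['Q'] parent=T
Step 4 (right): focus=Q path=3 depth=1 children=[] left=['G', 'U', 'A'] right=[] parent=T
Step 5 (up): focus=T path=root depth=0 children=['G', 'U', 'A', 'Q'] (at root)
Step 6 (down 0): focus=G path=0 depth=1 children=['W'] left=[] right=['U', 'A', 'Q'] parent=T
Step 7 (set B): focus=B path=0 depth=1 children=['W'] left=[] right=['U', 'A', 'Q'] parent=T

Answer: T(B(W(R F)) U A Q)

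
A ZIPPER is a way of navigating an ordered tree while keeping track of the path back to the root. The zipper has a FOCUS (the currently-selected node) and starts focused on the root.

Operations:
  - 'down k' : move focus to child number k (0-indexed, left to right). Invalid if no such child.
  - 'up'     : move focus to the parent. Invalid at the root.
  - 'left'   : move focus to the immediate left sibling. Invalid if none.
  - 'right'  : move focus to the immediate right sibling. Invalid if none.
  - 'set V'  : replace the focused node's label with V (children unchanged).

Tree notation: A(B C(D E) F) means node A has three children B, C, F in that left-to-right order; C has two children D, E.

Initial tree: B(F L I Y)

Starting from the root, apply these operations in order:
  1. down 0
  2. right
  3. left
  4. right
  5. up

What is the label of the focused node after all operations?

Answer: B

Derivation:
Step 1 (down 0): focus=F path=0 depth=1 children=[] left=[] right=['L', 'I', 'Y'] parent=B
Step 2 (right): focus=L path=1 depth=1 children=[] left=['F'] right=['I', 'Y'] parent=B
Step 3 (left): focus=F path=0 depth=1 children=[] left=[] right=['L', 'I', 'Y'] parent=B
Step 4 (right): focus=L path=1 depth=1 children=[] left=['F'] right=['I', 'Y'] parent=B
Step 5 (up): focus=B path=root depth=0 children=['F', 'L', 'I', 'Y'] (at root)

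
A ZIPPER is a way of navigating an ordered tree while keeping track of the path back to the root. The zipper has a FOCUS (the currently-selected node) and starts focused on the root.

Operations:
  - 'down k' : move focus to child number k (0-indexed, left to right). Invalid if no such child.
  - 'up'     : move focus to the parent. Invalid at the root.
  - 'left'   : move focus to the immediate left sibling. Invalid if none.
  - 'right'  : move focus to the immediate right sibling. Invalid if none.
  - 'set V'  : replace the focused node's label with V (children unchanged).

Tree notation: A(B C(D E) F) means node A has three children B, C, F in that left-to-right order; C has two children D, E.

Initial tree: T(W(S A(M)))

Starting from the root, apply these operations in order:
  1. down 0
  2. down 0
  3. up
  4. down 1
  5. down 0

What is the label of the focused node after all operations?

Answer: M

Derivation:
Step 1 (down 0): focus=W path=0 depth=1 children=['S', 'A'] left=[] right=[] parent=T
Step 2 (down 0): focus=S path=0/0 depth=2 children=[] left=[] right=['A'] parent=W
Step 3 (up): focus=W path=0 depth=1 children=['S', 'A'] left=[] right=[] parent=T
Step 4 (down 1): focus=A path=0/1 depth=2 children=['M'] left=['S'] right=[] parent=W
Step 5 (down 0): focus=M path=0/1/0 depth=3 children=[] left=[] right=[] parent=A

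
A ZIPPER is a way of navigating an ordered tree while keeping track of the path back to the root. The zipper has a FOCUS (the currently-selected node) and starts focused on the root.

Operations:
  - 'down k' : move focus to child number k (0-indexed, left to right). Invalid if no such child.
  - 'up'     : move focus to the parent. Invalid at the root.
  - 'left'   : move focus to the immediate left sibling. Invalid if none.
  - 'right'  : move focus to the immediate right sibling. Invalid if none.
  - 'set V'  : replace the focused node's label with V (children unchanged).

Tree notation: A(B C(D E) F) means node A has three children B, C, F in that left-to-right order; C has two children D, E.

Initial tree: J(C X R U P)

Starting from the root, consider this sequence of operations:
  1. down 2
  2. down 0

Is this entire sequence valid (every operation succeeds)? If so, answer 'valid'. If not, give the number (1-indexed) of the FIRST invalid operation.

Step 1 (down 2): focus=R path=2 depth=1 children=[] left=['C', 'X'] right=['U', 'P'] parent=J
Step 2 (down 0): INVALID

Answer: 2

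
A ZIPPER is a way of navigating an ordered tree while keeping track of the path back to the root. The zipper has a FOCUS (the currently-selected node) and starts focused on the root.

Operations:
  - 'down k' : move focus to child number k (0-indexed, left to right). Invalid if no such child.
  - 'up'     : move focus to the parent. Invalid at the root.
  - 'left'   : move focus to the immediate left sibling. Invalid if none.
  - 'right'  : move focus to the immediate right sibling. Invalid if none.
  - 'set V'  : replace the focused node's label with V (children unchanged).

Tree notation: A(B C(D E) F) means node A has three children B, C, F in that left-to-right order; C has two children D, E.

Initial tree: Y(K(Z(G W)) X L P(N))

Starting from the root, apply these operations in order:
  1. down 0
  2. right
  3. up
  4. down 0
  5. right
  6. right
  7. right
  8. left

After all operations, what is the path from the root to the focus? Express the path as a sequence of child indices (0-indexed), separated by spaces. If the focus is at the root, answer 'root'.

Answer: 2

Derivation:
Step 1 (down 0): focus=K path=0 depth=1 children=['Z'] left=[] right=['X', 'L', 'P'] parent=Y
Step 2 (right): focus=X path=1 depth=1 children=[] left=['K'] right=['L', 'P'] parent=Y
Step 3 (up): focus=Y path=root depth=0 children=['K', 'X', 'L', 'P'] (at root)
Step 4 (down 0): focus=K path=0 depth=1 children=['Z'] left=[] right=['X', 'L', 'P'] parent=Y
Step 5 (right): focus=X path=1 depth=1 children=[] left=['K'] right=['L', 'P'] parent=Y
Step 6 (right): focus=L path=2 depth=1 children=[] left=['K', 'X'] right=['P'] parent=Y
Step 7 (right): focus=P path=3 depth=1 children=['N'] left=['K', 'X', 'L'] right=[] parent=Y
Step 8 (left): focus=L path=2 depth=1 children=[] left=['K', 'X'] right=['P'] parent=Y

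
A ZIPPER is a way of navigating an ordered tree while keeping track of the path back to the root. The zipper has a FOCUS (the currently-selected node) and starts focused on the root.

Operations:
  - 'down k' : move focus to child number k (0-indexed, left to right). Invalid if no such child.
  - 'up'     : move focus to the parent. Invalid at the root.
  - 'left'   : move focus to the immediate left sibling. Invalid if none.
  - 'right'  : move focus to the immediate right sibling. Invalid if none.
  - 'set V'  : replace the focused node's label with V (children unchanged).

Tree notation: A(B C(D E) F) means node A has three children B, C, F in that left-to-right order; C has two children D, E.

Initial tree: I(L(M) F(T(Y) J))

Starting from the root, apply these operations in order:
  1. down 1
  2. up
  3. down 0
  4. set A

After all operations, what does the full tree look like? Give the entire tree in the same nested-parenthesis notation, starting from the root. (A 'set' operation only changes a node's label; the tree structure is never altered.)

Answer: I(A(M) F(T(Y) J))

Derivation:
Step 1 (down 1): focus=F path=1 depth=1 children=['T', 'J'] left=['L'] right=[] parent=I
Step 2 (up): focus=I path=root depth=0 children=['L', 'F'] (at root)
Step 3 (down 0): focus=L path=0 depth=1 children=['M'] left=[] right=['F'] parent=I
Step 4 (set A): focus=A path=0 depth=1 children=['M'] left=[] right=['F'] parent=I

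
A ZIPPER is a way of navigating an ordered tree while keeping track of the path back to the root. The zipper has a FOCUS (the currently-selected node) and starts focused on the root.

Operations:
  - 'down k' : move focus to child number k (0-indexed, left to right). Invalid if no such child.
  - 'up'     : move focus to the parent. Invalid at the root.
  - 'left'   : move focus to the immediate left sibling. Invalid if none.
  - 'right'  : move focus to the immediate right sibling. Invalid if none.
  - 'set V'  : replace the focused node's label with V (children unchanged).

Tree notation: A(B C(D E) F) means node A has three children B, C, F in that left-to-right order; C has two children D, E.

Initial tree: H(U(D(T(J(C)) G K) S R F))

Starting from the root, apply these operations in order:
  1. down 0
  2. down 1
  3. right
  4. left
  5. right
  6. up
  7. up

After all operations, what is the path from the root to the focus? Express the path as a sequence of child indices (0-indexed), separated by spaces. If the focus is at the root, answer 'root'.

Step 1 (down 0): focus=U path=0 depth=1 children=['D', 'S', 'R', 'F'] left=[] right=[] parent=H
Step 2 (down 1): focus=S path=0/1 depth=2 children=[] left=['D'] right=['R', 'F'] parent=U
Step 3 (right): focus=R path=0/2 depth=2 children=[] left=['D', 'S'] right=['F'] parent=U
Step 4 (left): focus=S path=0/1 depth=2 children=[] left=['D'] right=['R', 'F'] parent=U
Step 5 (right): focus=R path=0/2 depth=2 children=[] left=['D', 'S'] right=['F'] parent=U
Step 6 (up): focus=U path=0 depth=1 children=['D', 'S', 'R', 'F'] left=[] right=[] parent=H
Step 7 (up): focus=H path=root depth=0 children=['U'] (at root)

Answer: root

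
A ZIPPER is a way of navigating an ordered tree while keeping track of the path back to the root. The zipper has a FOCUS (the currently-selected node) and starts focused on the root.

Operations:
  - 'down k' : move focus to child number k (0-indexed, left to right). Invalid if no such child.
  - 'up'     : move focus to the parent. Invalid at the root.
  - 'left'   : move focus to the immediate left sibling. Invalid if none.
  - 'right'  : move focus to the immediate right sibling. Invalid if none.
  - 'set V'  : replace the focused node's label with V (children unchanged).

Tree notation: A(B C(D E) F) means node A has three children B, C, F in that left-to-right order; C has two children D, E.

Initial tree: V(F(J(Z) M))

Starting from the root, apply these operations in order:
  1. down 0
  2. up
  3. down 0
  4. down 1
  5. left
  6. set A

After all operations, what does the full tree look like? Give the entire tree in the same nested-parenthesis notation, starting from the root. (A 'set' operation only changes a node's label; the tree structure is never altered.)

Step 1 (down 0): focus=F path=0 depth=1 children=['J', 'M'] left=[] right=[] parent=V
Step 2 (up): focus=V path=root depth=0 children=['F'] (at root)
Step 3 (down 0): focus=F path=0 depth=1 children=['J', 'M'] left=[] right=[] parent=V
Step 4 (down 1): focus=M path=0/1 depth=2 children=[] left=['J'] right=[] parent=F
Step 5 (left): focus=J path=0/0 depth=2 children=['Z'] left=[] right=['M'] parent=F
Step 6 (set A): focus=A path=0/0 depth=2 children=['Z'] left=[] right=['M'] parent=F

Answer: V(F(A(Z) M))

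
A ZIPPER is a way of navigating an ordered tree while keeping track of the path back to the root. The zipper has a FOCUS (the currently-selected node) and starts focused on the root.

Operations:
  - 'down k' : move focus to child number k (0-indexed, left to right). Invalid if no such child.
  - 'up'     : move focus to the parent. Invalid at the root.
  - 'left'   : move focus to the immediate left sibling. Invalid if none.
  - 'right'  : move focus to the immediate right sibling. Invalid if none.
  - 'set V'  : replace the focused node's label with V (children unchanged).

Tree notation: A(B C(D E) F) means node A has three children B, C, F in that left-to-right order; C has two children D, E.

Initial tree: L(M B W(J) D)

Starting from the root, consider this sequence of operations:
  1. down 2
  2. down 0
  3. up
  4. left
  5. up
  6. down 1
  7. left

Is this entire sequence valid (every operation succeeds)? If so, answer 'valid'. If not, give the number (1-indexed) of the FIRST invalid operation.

Step 1 (down 2): focus=W path=2 depth=1 children=['J'] left=['M', 'B'] right=['D'] parent=L
Step 2 (down 0): focus=J path=2/0 depth=2 children=[] left=[] right=[] parent=W
Step 3 (up): focus=W path=2 depth=1 children=['J'] left=['M', 'B'] right=['D'] parent=L
Step 4 (left): focus=B path=1 depth=1 children=[] left=['M'] right=['W', 'D'] parent=L
Step 5 (up): focus=L path=root depth=0 children=['M', 'B', 'W', 'D'] (at root)
Step 6 (down 1): focus=B path=1 depth=1 children=[] left=['M'] right=['W', 'D'] parent=L
Step 7 (left): focus=M path=0 depth=1 children=[] left=[] right=['B', 'W', 'D'] parent=L

Answer: valid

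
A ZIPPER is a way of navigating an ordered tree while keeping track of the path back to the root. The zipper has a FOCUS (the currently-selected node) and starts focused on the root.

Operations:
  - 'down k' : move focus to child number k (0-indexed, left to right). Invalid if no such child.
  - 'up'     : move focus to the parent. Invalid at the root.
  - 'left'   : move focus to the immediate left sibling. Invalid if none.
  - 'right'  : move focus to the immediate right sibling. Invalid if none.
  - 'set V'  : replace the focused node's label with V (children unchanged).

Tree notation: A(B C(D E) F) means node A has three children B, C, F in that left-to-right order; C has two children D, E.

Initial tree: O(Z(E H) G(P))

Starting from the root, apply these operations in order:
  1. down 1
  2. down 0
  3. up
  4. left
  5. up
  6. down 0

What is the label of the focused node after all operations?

Step 1 (down 1): focus=G path=1 depth=1 children=['P'] left=['Z'] right=[] parent=O
Step 2 (down 0): focus=P path=1/0 depth=2 children=[] left=[] right=[] parent=G
Step 3 (up): focus=G path=1 depth=1 children=['P'] left=['Z'] right=[] parent=O
Step 4 (left): focus=Z path=0 depth=1 children=['E', 'H'] left=[] right=['G'] parent=O
Step 5 (up): focus=O path=root depth=0 children=['Z', 'G'] (at root)
Step 6 (down 0): focus=Z path=0 depth=1 children=['E', 'H'] left=[] right=['G'] parent=O

Answer: Z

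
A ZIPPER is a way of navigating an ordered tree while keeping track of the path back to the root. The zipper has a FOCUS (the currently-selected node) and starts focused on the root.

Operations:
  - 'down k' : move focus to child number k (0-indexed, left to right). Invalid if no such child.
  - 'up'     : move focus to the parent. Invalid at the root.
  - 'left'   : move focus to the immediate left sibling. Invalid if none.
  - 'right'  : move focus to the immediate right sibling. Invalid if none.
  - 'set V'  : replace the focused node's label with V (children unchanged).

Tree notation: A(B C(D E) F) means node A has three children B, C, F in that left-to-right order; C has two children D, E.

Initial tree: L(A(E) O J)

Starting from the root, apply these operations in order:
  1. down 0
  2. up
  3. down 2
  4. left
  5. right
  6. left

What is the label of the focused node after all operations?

Step 1 (down 0): focus=A path=0 depth=1 children=['E'] left=[] right=['O', 'J'] parent=L
Step 2 (up): focus=L path=root depth=0 children=['A', 'O', 'J'] (at root)
Step 3 (down 2): focus=J path=2 depth=1 children=[] left=['A', 'O'] right=[] parent=L
Step 4 (left): focus=O path=1 depth=1 children=[] left=['A'] right=['J'] parent=L
Step 5 (right): focus=J path=2 depth=1 children=[] left=['A', 'O'] right=[] parent=L
Step 6 (left): focus=O path=1 depth=1 children=[] left=['A'] right=['J'] parent=L

Answer: O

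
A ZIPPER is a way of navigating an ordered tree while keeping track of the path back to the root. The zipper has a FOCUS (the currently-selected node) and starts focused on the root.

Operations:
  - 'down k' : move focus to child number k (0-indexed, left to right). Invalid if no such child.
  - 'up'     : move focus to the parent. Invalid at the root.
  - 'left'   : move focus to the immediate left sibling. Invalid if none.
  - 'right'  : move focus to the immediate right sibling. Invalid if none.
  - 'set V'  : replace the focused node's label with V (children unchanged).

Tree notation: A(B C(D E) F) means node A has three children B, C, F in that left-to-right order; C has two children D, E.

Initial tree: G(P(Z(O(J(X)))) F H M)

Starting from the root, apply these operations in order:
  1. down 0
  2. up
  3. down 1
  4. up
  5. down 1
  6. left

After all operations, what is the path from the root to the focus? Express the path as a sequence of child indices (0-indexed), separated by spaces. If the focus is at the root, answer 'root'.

Answer: 0

Derivation:
Step 1 (down 0): focus=P path=0 depth=1 children=['Z'] left=[] right=['F', 'H', 'M'] parent=G
Step 2 (up): focus=G path=root depth=0 children=['P', 'F', 'H', 'M'] (at root)
Step 3 (down 1): focus=F path=1 depth=1 children=[] left=['P'] right=['H', 'M'] parent=G
Step 4 (up): focus=G path=root depth=0 children=['P', 'F', 'H', 'M'] (at root)
Step 5 (down 1): focus=F path=1 depth=1 children=[] left=['P'] right=['H', 'M'] parent=G
Step 6 (left): focus=P path=0 depth=1 children=['Z'] left=[] right=['F', 'H', 'M'] parent=G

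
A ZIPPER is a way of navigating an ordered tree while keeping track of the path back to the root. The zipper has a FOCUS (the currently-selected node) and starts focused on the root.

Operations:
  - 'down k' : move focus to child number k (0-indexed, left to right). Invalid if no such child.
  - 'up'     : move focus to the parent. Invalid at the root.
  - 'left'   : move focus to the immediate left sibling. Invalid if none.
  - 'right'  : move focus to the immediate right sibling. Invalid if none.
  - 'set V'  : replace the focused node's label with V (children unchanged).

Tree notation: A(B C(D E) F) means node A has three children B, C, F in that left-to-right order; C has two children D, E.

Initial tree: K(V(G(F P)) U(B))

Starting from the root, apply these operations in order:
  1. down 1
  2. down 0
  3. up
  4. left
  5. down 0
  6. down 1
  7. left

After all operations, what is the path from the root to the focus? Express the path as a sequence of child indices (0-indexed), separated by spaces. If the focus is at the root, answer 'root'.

Answer: 0 0 0

Derivation:
Step 1 (down 1): focus=U path=1 depth=1 children=['B'] left=['V'] right=[] parent=K
Step 2 (down 0): focus=B path=1/0 depth=2 children=[] left=[] right=[] parent=U
Step 3 (up): focus=U path=1 depth=1 children=['B'] left=['V'] right=[] parent=K
Step 4 (left): focus=V path=0 depth=1 children=['G'] left=[] right=['U'] parent=K
Step 5 (down 0): focus=G path=0/0 depth=2 children=['F', 'P'] left=[] right=[] parent=V
Step 6 (down 1): focus=P path=0/0/1 depth=3 children=[] left=['F'] right=[] parent=G
Step 7 (left): focus=F path=0/0/0 depth=3 children=[] left=[] right=['P'] parent=G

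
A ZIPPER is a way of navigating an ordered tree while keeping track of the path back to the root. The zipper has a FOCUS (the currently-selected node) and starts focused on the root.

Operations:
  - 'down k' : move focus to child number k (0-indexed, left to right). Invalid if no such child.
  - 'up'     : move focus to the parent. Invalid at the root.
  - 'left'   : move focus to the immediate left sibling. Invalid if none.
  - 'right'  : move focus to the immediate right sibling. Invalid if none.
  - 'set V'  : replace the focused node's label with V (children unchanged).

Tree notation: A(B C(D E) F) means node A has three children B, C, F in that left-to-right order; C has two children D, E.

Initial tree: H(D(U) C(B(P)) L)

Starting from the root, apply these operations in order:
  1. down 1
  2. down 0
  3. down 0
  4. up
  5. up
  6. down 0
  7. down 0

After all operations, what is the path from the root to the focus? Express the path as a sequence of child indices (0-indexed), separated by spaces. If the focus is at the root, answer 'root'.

Answer: 1 0 0

Derivation:
Step 1 (down 1): focus=C path=1 depth=1 children=['B'] left=['D'] right=['L'] parent=H
Step 2 (down 0): focus=B path=1/0 depth=2 children=['P'] left=[] right=[] parent=C
Step 3 (down 0): focus=P path=1/0/0 depth=3 children=[] left=[] right=[] parent=B
Step 4 (up): focus=B path=1/0 depth=2 children=['P'] left=[] right=[] parent=C
Step 5 (up): focus=C path=1 depth=1 children=['B'] left=['D'] right=['L'] parent=H
Step 6 (down 0): focus=B path=1/0 depth=2 children=['P'] left=[] right=[] parent=C
Step 7 (down 0): focus=P path=1/0/0 depth=3 children=[] left=[] right=[] parent=B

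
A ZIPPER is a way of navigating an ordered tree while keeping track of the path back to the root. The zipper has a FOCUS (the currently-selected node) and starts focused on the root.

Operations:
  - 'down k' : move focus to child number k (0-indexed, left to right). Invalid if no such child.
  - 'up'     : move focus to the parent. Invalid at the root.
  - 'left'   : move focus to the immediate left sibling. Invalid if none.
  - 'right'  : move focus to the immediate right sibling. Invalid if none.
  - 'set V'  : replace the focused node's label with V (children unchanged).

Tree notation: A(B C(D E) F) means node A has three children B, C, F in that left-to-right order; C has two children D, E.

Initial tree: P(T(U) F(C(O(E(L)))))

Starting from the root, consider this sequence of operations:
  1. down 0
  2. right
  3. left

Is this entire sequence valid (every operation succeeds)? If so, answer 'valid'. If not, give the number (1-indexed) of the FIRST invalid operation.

Step 1 (down 0): focus=T path=0 depth=1 children=['U'] left=[] right=['F'] parent=P
Step 2 (right): focus=F path=1 depth=1 children=['C'] left=['T'] right=[] parent=P
Step 3 (left): focus=T path=0 depth=1 children=['U'] left=[] right=['F'] parent=P

Answer: valid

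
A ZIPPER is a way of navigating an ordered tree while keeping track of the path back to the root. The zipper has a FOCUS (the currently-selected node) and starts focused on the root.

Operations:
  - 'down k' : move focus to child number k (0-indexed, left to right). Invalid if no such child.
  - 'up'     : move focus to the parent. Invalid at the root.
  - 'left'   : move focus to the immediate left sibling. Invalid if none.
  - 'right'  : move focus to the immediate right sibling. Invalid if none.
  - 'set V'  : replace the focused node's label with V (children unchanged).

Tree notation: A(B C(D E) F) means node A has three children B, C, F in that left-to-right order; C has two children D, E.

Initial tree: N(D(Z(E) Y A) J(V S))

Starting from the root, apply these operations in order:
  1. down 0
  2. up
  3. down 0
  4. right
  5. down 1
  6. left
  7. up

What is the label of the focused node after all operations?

Step 1 (down 0): focus=D path=0 depth=1 children=['Z', 'Y', 'A'] left=[] right=['J'] parent=N
Step 2 (up): focus=N path=root depth=0 children=['D', 'J'] (at root)
Step 3 (down 0): focus=D path=0 depth=1 children=['Z', 'Y', 'A'] left=[] right=['J'] parent=N
Step 4 (right): focus=J path=1 depth=1 children=['V', 'S'] left=['D'] right=[] parent=N
Step 5 (down 1): focus=S path=1/1 depth=2 children=[] left=['V'] right=[] parent=J
Step 6 (left): focus=V path=1/0 depth=2 children=[] left=[] right=['S'] parent=J
Step 7 (up): focus=J path=1 depth=1 children=['V', 'S'] left=['D'] right=[] parent=N

Answer: J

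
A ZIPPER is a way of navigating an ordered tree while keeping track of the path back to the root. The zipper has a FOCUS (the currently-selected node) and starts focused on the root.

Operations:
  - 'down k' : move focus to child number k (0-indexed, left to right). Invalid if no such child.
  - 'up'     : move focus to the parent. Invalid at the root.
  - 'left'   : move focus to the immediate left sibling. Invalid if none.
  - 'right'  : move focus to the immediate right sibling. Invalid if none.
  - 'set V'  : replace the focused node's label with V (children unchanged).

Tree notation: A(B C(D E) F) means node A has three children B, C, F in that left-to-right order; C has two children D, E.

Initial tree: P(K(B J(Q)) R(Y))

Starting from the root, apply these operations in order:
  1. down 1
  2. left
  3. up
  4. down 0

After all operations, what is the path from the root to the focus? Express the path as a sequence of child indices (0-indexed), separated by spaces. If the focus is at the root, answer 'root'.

Step 1 (down 1): focus=R path=1 depth=1 children=['Y'] left=['K'] right=[] parent=P
Step 2 (left): focus=K path=0 depth=1 children=['B', 'J'] left=[] right=['R'] parent=P
Step 3 (up): focus=P path=root depth=0 children=['K', 'R'] (at root)
Step 4 (down 0): focus=K path=0 depth=1 children=['B', 'J'] left=[] right=['R'] parent=P

Answer: 0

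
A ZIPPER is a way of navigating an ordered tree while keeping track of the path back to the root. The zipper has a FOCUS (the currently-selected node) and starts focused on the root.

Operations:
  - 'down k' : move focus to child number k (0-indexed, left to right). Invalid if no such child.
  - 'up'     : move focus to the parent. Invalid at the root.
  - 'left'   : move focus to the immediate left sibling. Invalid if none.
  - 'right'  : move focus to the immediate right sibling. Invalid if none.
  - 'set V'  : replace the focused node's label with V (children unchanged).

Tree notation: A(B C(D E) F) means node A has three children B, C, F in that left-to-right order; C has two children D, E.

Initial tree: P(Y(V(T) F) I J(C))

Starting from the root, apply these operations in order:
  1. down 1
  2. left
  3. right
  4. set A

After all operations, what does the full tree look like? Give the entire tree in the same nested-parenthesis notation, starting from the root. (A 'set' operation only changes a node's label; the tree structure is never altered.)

Step 1 (down 1): focus=I path=1 depth=1 children=[] left=['Y'] right=['J'] parent=P
Step 2 (left): focus=Y path=0 depth=1 children=['V', 'F'] left=[] right=['I', 'J'] parent=P
Step 3 (right): focus=I path=1 depth=1 children=[] left=['Y'] right=['J'] parent=P
Step 4 (set A): focus=A path=1 depth=1 children=[] left=['Y'] right=['J'] parent=P

Answer: P(Y(V(T) F) A J(C))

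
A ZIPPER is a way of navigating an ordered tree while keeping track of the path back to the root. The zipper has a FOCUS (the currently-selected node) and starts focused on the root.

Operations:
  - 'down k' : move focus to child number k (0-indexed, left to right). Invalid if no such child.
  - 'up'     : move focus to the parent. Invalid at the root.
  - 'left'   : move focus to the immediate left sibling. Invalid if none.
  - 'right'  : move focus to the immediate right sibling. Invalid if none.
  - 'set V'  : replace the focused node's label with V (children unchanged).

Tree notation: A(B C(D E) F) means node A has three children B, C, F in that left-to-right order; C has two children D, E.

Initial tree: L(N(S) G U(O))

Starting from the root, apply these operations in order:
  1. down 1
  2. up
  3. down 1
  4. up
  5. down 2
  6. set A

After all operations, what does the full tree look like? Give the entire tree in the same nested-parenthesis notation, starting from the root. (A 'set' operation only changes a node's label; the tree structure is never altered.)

Answer: L(N(S) G A(O))

Derivation:
Step 1 (down 1): focus=G path=1 depth=1 children=[] left=['N'] right=['U'] parent=L
Step 2 (up): focus=L path=root depth=0 children=['N', 'G', 'U'] (at root)
Step 3 (down 1): focus=G path=1 depth=1 children=[] left=['N'] right=['U'] parent=L
Step 4 (up): focus=L path=root depth=0 children=['N', 'G', 'U'] (at root)
Step 5 (down 2): focus=U path=2 depth=1 children=['O'] left=['N', 'G'] right=[] parent=L
Step 6 (set A): focus=A path=2 depth=1 children=['O'] left=['N', 'G'] right=[] parent=L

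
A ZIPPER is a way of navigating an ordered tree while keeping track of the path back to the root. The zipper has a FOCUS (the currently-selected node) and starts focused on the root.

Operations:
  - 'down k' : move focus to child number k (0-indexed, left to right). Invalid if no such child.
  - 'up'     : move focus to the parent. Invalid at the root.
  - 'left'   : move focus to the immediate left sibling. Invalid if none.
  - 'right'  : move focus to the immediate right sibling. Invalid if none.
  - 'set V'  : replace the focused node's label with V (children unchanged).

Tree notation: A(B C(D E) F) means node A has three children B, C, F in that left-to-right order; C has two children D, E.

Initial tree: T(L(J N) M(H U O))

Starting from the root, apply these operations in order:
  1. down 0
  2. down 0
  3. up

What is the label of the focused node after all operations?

Step 1 (down 0): focus=L path=0 depth=1 children=['J', 'N'] left=[] right=['M'] parent=T
Step 2 (down 0): focus=J path=0/0 depth=2 children=[] left=[] right=['N'] parent=L
Step 3 (up): focus=L path=0 depth=1 children=['J', 'N'] left=[] right=['M'] parent=T

Answer: L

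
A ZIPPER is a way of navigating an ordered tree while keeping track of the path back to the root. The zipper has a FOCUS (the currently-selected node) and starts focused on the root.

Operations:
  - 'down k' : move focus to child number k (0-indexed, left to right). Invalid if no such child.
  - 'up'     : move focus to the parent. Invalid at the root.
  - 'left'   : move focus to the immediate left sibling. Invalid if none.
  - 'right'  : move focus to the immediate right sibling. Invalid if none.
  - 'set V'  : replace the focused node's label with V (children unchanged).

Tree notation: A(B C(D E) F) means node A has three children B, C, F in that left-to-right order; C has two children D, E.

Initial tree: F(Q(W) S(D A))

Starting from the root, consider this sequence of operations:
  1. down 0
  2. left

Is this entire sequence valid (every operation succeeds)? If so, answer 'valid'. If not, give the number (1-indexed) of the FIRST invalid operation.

Step 1 (down 0): focus=Q path=0 depth=1 children=['W'] left=[] right=['S'] parent=F
Step 2 (left): INVALID

Answer: 2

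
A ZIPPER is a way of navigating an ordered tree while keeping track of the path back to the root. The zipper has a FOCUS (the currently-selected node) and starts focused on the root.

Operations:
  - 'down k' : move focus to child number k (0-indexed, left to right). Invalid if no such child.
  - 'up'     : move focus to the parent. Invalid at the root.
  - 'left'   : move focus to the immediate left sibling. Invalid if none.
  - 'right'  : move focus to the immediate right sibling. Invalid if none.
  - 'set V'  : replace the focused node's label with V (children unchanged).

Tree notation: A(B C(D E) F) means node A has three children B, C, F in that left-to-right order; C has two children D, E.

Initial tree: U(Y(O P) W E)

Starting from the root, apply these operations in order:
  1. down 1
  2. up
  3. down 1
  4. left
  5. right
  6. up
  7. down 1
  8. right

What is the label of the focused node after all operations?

Step 1 (down 1): focus=W path=1 depth=1 children=[] left=['Y'] right=['E'] parent=U
Step 2 (up): focus=U path=root depth=0 children=['Y', 'W', 'E'] (at root)
Step 3 (down 1): focus=W path=1 depth=1 children=[] left=['Y'] right=['E'] parent=U
Step 4 (left): focus=Y path=0 depth=1 children=['O', 'P'] left=[] right=['W', 'E'] parent=U
Step 5 (right): focus=W path=1 depth=1 children=[] left=['Y'] right=['E'] parent=U
Step 6 (up): focus=U path=root depth=0 children=['Y', 'W', 'E'] (at root)
Step 7 (down 1): focus=W path=1 depth=1 children=[] left=['Y'] right=['E'] parent=U
Step 8 (right): focus=E path=2 depth=1 children=[] left=['Y', 'W'] right=[] parent=U

Answer: E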